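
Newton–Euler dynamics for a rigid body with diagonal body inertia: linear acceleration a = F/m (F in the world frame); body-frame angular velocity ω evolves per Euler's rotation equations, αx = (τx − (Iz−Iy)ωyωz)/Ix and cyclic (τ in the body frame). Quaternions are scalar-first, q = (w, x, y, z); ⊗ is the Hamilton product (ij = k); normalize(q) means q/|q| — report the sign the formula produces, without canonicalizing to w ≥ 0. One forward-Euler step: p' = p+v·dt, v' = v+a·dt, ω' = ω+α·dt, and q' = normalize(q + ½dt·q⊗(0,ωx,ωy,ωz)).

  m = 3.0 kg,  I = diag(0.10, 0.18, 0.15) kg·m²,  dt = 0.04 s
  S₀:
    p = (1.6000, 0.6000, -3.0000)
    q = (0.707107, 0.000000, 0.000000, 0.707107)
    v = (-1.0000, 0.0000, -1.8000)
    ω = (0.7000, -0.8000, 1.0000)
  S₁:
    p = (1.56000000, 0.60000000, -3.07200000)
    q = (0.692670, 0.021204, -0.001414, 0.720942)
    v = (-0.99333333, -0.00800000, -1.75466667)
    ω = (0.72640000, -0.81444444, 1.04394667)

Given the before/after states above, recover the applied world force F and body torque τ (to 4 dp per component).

ω₁ − ω₀ = (0.02640000, -0.01444444, 0.04394667)
gyro term ω₀×Iω₀ = (0.0240, -0.0350, -0.0448)
I·α + gyro = (0.0900, -0.1000, 0.1200)
v₁ − v₀ = (0.00666667, -0.00800000, 0.04533333)
applied force F = (0.5000, -0.6000, 3.4000)

F = (0.5000, -0.6000, 3.4000)
τ = (0.0900, -0.1000, 0.1200)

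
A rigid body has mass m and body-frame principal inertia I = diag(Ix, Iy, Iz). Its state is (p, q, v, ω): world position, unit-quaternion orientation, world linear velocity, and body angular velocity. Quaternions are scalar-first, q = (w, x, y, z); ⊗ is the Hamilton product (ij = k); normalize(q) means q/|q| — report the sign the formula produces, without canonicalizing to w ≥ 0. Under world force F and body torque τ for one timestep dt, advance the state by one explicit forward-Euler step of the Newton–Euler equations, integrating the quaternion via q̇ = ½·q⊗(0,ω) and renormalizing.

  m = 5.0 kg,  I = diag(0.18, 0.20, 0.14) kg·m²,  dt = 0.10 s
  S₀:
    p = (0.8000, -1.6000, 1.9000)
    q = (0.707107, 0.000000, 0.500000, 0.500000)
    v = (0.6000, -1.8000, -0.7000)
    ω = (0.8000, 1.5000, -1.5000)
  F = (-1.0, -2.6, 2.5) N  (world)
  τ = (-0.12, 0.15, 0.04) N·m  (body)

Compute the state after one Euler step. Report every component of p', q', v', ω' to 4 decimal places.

a = F/m = (-0.2000, -0.5200, 0.5000)
p' = p + v·dt = (0.8600, -1.7800, 1.8300)
v' = v + a·dt = (0.5800, -1.8520, -0.6500)
gyro term ω×Iω = (0.1350, -0.0480, 0.0240)
α = I⁻¹(τ − ω×Iω) = (-1.4167, 0.9900, 0.1143)
ω' = ω + α·dt = (0.6583, 1.5990, -1.4886)
q⊗(0,ω) = (0.0000000, -0.9343144, 1.4606605, -1.4606605)
q + ½dt·q⊗(0,ω), renormalized = (0.7026, -0.0464, 0.5694, 0.4242)

p' = (0.8600, -1.7800, 1.8300)
q' = (0.7026, -0.0464, 0.5694, 0.4242)
v' = (0.5800, -1.8520, -0.6500)
ω' = (0.6583, 1.5990, -1.4886)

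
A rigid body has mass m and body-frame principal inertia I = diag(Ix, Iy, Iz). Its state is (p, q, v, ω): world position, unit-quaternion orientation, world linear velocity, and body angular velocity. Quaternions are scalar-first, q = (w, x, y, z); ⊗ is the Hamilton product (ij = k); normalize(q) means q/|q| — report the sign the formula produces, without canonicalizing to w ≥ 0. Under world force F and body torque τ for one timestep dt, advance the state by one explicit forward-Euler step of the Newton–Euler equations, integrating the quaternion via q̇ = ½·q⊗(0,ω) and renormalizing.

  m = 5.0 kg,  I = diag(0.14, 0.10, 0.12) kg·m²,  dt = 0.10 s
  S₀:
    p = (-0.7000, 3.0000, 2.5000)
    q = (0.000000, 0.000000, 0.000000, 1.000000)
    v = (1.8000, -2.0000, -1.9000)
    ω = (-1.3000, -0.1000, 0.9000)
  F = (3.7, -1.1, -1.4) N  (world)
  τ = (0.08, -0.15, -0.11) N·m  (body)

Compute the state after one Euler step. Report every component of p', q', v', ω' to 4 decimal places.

p' = (-0.5200, 2.8000, 2.3100)
q' = (-0.0449, 0.0050, -0.0648, 0.9969)
v' = (1.8740, -2.0220, -1.9280)
ω' = (-1.2416, -0.2266, 0.8127)

ω×(Iω) gyroscopic = (-0.0018, -0.0234, -0.0052)
α = I⁻¹(τ − ω×Iω) = (0.5843, -1.2660, -0.8733)
new body rate ω' = (-1.2416, -0.2266, 0.8127)
2q̇ = q⊗(0,ω) = (-0.9000000, 0.1000000, -1.3000000, 0.0000000)
q + ½dt·q⊗(0,ω), renormalized = (-0.0449, 0.0050, -0.0648, 0.9969)
new position p' = (-0.5200, 2.8000, 2.3100)
v + (F/m)dt = (1.8740, -2.0220, -1.9280)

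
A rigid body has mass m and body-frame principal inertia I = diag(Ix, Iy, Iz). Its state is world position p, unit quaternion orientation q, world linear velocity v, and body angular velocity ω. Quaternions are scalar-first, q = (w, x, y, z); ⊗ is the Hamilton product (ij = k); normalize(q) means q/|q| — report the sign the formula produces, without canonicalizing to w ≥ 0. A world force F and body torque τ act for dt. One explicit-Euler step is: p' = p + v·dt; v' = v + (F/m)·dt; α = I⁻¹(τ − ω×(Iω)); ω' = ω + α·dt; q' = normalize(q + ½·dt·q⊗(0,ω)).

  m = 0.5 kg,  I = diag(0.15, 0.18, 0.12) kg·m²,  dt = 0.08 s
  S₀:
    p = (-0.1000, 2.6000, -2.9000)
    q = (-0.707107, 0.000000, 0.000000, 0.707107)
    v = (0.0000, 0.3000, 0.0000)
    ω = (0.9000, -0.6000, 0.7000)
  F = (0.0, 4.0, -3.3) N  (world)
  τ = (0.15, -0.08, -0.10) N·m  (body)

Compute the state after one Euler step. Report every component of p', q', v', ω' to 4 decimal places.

p' = (-0.1000, 2.6240, -2.9000)
q' = (-0.7259, -0.0085, 0.0424, 0.6864)
v' = (0.0000, 0.9400, -0.5280)
ω' = (0.9666, -0.6440, 0.6441)

a = F/m = (0.0000, 8.0000, -6.6000)
p' = p + v·dt = (-0.1000, 2.6240, -2.9000)
new velocity v' = (0.0000, 0.9400, -0.5280)
precession coupling ω×(Iω) = (0.0252, 0.0189, -0.0162)
α = I⁻¹(τ − ω×Iω) = (0.8320, -0.5494, -0.6983)
ω + α·dt = (0.9666, -0.6440, 0.6441)
Hamilton product q⊗(0,ω) = (-0.4949749, -0.2121321, 1.0606605, -0.4949749)
updated quaternion q' = (-0.7259, -0.0085, 0.0424, 0.6864)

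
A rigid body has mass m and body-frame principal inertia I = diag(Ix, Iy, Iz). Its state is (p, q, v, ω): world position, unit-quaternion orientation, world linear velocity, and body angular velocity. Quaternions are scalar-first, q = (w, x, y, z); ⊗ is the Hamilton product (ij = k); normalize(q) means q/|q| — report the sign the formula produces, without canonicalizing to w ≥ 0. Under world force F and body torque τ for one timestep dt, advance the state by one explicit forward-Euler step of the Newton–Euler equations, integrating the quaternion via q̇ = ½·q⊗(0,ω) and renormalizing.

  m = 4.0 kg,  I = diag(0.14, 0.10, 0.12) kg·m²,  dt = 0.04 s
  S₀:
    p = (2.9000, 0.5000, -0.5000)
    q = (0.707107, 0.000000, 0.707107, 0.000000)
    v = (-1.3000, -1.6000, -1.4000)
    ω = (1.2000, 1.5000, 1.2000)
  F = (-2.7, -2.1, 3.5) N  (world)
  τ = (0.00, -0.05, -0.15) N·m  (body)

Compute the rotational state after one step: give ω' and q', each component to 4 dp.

gyro term ω×Iω = (0.0360, 0.0288, -0.0720)
(τ − ω×Iω)/I = (-0.2571, -0.7880, -0.6500)
new body rate ω' = (1.1897, 1.4685, 1.1740)
2q̇ = q⊗(0,ω) = (-1.0606605, 1.6970568, 1.0606605, 0.0000000)
q + ½dt·q⊗(0,ω), renormalized = (0.6852, 0.0339, 0.7276, 0.0000)

ω' = (1.1897, 1.4685, 1.1740)
q' = (0.6852, 0.0339, 0.7276, 0.0000)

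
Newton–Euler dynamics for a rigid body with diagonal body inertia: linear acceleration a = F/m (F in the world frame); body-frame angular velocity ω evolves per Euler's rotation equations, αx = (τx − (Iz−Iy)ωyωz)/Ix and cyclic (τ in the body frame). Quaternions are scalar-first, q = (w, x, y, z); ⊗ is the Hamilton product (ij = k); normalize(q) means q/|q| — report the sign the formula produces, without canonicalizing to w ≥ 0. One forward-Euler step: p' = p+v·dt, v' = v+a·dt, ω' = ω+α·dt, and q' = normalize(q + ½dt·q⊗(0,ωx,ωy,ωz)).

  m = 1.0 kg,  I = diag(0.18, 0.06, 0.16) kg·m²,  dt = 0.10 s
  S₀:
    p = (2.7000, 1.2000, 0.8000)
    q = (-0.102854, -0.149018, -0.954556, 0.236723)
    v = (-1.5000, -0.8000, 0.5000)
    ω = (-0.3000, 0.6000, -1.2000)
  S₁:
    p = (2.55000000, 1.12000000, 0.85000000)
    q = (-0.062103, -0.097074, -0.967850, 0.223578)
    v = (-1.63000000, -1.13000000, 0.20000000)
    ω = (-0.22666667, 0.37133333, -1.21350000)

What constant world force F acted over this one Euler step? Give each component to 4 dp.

F = (-1.3000, -3.3000, -3.0000)

Δv = v₁−v₀ = (-0.13000000, -0.33000000, -0.30000000)
m·(v₁−v₀)/dt = (-1.3000, -3.3000, -3.0000)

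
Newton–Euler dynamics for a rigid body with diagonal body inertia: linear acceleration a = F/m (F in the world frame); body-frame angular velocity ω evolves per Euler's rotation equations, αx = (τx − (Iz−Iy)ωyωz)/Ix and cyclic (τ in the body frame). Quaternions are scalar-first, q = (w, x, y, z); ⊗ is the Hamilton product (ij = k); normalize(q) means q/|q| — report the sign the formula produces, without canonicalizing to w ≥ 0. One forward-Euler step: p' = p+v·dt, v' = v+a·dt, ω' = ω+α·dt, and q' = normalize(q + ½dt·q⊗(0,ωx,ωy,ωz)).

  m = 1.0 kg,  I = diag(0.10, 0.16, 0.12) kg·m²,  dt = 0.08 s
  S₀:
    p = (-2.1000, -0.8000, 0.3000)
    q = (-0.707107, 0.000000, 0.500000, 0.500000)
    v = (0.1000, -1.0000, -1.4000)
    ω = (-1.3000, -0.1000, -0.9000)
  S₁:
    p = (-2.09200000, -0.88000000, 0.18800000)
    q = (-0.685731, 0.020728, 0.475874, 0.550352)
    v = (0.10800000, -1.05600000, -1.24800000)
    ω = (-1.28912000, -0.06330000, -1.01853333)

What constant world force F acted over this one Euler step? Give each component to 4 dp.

F = (0.1000, -0.7000, 1.9000)

velocity change Δv = (0.00800000, -0.05600000, 0.15200000)
m·(v₁−v₀)/dt = (0.1000, -0.7000, 1.9000)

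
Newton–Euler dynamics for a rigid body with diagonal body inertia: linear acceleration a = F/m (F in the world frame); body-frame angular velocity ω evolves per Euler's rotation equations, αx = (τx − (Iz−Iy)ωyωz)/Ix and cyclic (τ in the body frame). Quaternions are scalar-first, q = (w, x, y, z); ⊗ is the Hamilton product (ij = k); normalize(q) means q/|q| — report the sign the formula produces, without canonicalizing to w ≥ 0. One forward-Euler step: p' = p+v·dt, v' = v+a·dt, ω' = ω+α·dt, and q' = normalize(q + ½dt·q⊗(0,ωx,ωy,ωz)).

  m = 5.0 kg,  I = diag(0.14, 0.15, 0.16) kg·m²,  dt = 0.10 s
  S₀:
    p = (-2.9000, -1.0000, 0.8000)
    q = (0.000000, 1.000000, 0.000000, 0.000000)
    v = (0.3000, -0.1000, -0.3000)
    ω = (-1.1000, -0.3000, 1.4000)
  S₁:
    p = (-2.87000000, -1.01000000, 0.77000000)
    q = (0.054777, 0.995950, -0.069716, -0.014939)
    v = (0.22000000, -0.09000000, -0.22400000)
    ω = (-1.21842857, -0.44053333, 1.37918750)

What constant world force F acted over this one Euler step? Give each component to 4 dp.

F = (-4.0000, 0.5000, 3.8000)

Δv = v₁−v₀ = (-0.08000000, 0.01000000, 0.07600000)
F = m·Δv/dt = (-4.0000, 0.5000, 3.8000)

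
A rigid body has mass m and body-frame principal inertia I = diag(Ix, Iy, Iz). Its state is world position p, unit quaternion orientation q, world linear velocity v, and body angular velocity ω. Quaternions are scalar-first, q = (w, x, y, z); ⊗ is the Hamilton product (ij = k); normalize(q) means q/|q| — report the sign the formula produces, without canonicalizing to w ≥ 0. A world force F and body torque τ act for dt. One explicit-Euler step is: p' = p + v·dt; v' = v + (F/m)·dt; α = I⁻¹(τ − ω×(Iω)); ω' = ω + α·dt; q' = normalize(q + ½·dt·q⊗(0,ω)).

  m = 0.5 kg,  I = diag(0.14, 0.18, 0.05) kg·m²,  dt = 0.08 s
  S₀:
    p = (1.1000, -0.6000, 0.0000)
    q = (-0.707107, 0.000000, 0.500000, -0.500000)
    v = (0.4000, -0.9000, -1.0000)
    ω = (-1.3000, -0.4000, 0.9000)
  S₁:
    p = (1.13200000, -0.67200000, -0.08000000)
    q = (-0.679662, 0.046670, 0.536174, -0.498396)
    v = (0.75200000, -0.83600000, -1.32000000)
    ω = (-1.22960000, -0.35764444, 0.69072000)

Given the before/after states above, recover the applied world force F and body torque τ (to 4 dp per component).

v₁ − v₀ = (0.35200000, 0.06400000, -0.32000000)
F = m·Δv/dt = (2.2000, 0.4000, -2.0000)
Δω = ω₁−ω₀ = (0.07040000, 0.04235556, -0.20928000)
I·α + gyro = (0.1700, -0.0100, -0.1100)

F = (2.2000, 0.4000, -2.0000)
τ = (0.1700, -0.0100, -0.1100)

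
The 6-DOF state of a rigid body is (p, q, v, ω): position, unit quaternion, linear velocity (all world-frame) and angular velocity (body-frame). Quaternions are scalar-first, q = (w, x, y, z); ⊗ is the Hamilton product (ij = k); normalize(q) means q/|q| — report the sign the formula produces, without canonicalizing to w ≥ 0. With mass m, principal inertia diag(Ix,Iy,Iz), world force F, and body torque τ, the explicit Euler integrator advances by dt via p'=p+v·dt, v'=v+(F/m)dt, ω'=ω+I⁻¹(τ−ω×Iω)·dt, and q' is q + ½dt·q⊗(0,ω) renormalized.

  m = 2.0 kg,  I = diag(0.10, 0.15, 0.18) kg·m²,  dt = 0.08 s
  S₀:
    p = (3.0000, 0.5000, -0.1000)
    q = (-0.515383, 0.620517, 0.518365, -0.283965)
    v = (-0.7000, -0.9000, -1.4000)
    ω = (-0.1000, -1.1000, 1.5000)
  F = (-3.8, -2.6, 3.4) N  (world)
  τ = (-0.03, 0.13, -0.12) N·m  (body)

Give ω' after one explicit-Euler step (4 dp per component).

ω' = (-0.0844, -1.0371, 1.4442)

precession coupling ω×(Iω) = (-0.0495, 0.0120, 0.0055)
(τ − ω×Iω)/I = (0.1950, 0.7867, -0.6972)
ω' = ω + α·dt = (-0.0844, -1.0371, 1.4442)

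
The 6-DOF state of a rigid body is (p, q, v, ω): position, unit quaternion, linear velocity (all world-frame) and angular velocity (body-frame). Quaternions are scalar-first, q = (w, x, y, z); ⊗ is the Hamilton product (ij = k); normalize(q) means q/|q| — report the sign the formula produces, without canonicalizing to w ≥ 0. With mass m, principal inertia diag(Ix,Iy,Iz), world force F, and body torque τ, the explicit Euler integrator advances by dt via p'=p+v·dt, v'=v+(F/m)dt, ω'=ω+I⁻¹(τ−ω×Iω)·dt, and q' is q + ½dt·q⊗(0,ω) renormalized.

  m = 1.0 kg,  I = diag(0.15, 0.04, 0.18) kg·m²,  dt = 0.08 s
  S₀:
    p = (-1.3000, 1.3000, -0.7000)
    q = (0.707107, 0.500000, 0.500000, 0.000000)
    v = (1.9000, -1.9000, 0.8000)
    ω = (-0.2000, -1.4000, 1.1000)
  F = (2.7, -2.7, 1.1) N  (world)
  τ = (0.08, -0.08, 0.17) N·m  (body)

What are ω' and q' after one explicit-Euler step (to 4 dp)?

ω' = (-0.0423, -1.5732, 1.1892)
q' = (0.7372, 0.5150, 0.4373, 0.0071)

α = I⁻¹(τ − ω×Iω) = (1.9707, -2.1650, 1.1156)
ω' = ω + α·dt = (-0.0423, -1.5732, 1.1892)
2q̇ = q⊗(0,ω) = (0.8000000, 0.4085786, -1.5399498, 0.1778177)
q + ½dt·q⊗(0,ω), renormalized = (0.7372, 0.5150, 0.4373, 0.0071)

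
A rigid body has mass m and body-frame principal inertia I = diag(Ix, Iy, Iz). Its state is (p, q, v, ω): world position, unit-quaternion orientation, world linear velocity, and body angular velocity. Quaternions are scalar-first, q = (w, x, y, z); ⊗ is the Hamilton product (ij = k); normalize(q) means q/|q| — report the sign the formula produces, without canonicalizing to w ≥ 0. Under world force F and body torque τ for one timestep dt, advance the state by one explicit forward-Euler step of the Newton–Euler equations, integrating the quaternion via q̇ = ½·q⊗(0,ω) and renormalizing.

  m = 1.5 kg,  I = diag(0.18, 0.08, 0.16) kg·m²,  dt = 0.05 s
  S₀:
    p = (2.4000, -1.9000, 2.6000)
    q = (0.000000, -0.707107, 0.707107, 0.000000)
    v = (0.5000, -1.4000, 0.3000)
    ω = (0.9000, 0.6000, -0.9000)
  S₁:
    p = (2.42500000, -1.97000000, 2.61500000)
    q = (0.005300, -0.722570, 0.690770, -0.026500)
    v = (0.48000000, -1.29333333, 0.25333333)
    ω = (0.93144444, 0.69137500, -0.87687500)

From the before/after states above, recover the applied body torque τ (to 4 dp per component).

rate change Δω = (0.03144444, 0.09137500, 0.02312500)
gyro term ω₀×Iω₀ = (-0.0432, -0.0162, -0.0540)
applied torque τ = (0.0700, 0.1300, 0.0200)

τ = (0.0700, 0.1300, 0.0200)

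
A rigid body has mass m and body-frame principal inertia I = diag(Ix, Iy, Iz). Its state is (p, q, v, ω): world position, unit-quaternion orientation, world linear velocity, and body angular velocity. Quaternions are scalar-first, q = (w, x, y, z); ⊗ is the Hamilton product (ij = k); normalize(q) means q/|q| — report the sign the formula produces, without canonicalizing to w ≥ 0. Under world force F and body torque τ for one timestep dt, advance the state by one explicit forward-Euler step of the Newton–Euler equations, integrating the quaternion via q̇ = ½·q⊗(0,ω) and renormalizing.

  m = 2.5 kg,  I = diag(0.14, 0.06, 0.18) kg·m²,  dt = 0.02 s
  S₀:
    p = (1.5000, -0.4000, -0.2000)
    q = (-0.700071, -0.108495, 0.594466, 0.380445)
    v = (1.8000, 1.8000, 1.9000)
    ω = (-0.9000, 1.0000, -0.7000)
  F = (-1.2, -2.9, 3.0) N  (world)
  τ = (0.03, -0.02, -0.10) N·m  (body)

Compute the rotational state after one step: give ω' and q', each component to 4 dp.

gyro term ω×Iω = (-0.0840, -0.0252, 0.0720)
(τ − ω×Iω)/I = (0.8143, 0.0867, -0.9556)
ω + α·dt = (-0.8837, 1.0017, -0.7191)
q⊗(0,ω) = (-0.4258000, -0.1665073, -1.1184180, 0.9165741)
q + ½dt·q⊗(0,ω), renormalized = (-0.7042, -0.1101, 0.5832, 0.3896)

ω' = (-0.8837, 1.0017, -0.7191)
q' = (-0.7042, -0.1101, 0.5832, 0.3896)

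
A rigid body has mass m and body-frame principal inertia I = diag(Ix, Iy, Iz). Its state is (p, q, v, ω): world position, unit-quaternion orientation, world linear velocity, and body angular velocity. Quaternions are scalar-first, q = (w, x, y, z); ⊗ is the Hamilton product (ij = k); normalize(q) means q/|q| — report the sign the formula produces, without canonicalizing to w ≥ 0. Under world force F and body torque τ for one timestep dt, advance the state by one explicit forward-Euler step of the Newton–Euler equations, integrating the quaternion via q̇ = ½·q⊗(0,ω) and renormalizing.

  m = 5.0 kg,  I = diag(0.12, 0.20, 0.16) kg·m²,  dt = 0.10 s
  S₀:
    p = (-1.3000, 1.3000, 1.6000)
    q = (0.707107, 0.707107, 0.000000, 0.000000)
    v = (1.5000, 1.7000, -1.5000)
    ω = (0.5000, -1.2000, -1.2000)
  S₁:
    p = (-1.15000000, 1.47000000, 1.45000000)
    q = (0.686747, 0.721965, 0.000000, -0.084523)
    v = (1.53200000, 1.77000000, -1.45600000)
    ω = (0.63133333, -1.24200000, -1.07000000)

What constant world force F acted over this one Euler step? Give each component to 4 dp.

v₁ − v₀ = (0.03200000, 0.07000000, 0.04400000)
applied force F = (1.6000, 3.5000, 2.2000)

F = (1.6000, 3.5000, 2.2000)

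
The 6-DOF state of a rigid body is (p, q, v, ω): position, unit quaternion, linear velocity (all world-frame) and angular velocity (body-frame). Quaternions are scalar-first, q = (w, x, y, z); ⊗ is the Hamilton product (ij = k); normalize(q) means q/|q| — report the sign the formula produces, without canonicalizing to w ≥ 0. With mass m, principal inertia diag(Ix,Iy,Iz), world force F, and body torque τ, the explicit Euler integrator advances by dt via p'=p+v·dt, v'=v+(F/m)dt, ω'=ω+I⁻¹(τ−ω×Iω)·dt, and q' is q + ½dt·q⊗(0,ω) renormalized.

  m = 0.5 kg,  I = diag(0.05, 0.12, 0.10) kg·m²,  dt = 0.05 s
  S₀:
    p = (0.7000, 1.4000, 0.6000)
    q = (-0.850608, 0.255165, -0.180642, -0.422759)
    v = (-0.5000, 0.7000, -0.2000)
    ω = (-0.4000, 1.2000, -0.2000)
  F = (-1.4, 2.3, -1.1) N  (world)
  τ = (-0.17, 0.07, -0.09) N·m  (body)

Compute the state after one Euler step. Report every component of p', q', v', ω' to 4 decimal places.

a = (-2.8000, 4.6000, -2.2000)
new position p' = (0.6750, 1.4350, 0.5900)
v + (F/m)dt = (-0.6400, 0.9300, -0.3100)
α = I⁻¹(τ − ω×Iω) = (-3.4960, 0.6167, -0.5640)
new body rate ω' = (-0.5748, 1.2308, -0.2282)
q⊗(0,ω) = (0.2342846, 0.8836824, -0.8005930, 0.4040628)
q' = normalize(q + ½dt·q⊗(0,ω)) = (-0.8443, 0.2771, -0.2006, -0.4124)

p' = (0.6750, 1.4350, 0.5900)
q' = (-0.8443, 0.2771, -0.2006, -0.4124)
v' = (-0.6400, 0.9300, -0.3100)
ω' = (-0.5748, 1.2308, -0.2282)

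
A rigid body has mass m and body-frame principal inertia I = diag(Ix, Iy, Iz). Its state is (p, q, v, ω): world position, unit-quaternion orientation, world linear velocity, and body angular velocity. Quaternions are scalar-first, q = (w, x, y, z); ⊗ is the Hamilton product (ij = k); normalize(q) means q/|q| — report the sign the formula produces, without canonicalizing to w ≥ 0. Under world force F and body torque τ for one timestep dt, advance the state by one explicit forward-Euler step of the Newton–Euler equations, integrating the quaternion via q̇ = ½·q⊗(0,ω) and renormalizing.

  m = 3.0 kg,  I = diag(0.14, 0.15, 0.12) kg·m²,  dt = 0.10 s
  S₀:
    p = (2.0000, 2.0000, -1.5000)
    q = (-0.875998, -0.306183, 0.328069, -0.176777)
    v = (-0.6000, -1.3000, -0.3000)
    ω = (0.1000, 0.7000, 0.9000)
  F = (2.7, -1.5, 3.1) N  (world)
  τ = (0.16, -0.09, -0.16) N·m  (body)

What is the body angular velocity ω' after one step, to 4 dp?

(τ − ω×Iω)/I = (1.2779, -0.6120, -1.3392)
ω' = ω + α·dt = (0.2278, 0.6388, 0.7661)

ω' = (0.2278, 0.6388, 0.7661)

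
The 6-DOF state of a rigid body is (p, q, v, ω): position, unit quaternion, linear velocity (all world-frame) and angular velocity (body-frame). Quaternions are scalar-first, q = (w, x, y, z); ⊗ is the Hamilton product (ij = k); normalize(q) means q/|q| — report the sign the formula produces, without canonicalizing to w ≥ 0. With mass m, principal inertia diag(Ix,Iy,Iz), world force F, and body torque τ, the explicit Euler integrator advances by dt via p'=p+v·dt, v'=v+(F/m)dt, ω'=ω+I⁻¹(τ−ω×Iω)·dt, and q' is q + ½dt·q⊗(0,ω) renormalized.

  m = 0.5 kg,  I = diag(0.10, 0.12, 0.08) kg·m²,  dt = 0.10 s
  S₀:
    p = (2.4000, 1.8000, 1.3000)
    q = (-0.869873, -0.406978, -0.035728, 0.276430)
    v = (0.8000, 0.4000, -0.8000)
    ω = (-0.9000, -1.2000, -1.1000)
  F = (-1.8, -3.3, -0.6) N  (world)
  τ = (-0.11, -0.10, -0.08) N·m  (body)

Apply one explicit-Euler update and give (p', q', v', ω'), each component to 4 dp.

p' = (2.4800, 1.8400, 1.2200)
q' = (-0.8714, -0.3478, -0.0183, 0.3456)
v' = (0.4400, -0.2600, -0.9200)
ω' = (-0.9572, -1.2998, -1.2270)

precession coupling ω×(Iω) = (-0.0528, 0.0198, 0.0216)
angular accel α = (-0.5720, -0.9983, -1.2700)
ω' = ω + α·dt = (-0.9572, -1.2998, -1.2270)
q⊗(0,ω) = (-0.1050808, 1.1539025, 0.3473848, 1.4130787)
updated quaternion q' = (-0.8714, -0.3478, -0.0183, 0.3456)
a = (-3.6000, -6.6000, -1.2000)
p' = p + v·dt = (2.4800, 1.8400, 1.2200)
v' = v + a·dt = (0.4400, -0.2600, -0.9200)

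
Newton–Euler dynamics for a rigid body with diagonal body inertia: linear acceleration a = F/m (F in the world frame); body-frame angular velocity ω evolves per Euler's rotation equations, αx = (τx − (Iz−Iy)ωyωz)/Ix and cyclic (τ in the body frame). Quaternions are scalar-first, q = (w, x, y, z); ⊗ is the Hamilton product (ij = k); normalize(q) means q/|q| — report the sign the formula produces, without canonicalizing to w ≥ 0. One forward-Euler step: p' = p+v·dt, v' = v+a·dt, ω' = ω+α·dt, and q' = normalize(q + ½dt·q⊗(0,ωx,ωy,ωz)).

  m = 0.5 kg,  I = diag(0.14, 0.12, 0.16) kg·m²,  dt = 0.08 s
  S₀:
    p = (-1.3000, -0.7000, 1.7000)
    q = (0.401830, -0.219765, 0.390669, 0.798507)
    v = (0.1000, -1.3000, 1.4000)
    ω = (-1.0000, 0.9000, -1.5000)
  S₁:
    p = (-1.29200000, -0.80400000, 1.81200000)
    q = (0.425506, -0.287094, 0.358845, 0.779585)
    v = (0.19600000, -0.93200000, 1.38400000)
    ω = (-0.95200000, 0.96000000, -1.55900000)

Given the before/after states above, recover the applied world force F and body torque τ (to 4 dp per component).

rate change Δω = (0.04800000, 0.06000000, -0.05900000)
I·α + gyro = (0.0300, 0.0600, -0.1000)
v₁ − v₀ = (0.09600000, 0.36800000, -0.01600000)
applied force F = (0.6000, 2.3000, -0.1000)

F = (0.6000, 2.3000, -0.1000)
τ = (0.0300, 0.0600, -0.1000)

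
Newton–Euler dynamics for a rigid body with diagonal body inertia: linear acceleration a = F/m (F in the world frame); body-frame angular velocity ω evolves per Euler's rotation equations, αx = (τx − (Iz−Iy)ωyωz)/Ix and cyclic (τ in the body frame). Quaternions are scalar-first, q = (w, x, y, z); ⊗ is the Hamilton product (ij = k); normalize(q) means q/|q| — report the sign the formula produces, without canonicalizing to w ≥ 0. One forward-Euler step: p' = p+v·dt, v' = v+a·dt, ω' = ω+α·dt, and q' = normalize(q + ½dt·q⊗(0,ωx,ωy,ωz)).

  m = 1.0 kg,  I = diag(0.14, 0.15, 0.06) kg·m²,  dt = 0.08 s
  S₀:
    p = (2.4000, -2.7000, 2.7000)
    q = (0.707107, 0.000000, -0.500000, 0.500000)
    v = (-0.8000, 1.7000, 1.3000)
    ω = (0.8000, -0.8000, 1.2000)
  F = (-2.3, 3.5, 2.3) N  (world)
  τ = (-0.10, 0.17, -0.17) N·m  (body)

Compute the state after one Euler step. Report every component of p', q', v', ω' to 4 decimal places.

linear accel F/m = (-2.3000, 3.5000, 2.3000)
new position p' = (2.3360, -2.5640, 2.8040)
new velocity v' = (-0.9840, 1.9800, 1.4840)
angular accel α = (-1.3314, 0.6213, -2.7267)
new body rate ω' = (0.6935, -0.7503, 0.9819)
q⊗(0,ω) = (-1.0000000, 0.3656856, -0.1656856, 1.2485284)
updated quaternion q' = (0.6657, 0.0146, -0.5055, 0.5487)

p' = (2.3360, -2.5640, 2.8040)
q' = (0.6657, 0.0146, -0.5055, 0.5487)
v' = (-0.9840, 1.9800, 1.4840)
ω' = (0.6935, -0.7503, 0.9819)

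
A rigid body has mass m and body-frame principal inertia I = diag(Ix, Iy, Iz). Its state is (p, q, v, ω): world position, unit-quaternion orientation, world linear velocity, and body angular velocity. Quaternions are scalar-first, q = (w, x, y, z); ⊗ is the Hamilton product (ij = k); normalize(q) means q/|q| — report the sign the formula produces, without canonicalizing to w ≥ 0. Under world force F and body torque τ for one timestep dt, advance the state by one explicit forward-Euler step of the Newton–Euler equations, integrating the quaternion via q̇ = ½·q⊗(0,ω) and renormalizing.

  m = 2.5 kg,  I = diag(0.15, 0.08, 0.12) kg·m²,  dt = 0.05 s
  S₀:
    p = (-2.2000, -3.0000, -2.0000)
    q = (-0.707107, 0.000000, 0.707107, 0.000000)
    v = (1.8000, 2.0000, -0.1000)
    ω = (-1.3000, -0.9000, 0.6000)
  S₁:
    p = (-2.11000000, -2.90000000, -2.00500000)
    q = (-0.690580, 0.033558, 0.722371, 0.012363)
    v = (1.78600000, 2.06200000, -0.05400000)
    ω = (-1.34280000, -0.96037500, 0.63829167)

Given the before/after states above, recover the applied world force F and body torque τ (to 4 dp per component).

rate change Δω = (-0.04280000, -0.06037500, 0.03829167)
applied torque τ = (-0.1500, -0.1200, 0.0100)
v₁ − v₀ = (-0.01400000, 0.06200000, 0.04600000)
F = m·Δv/dt = (-0.7000, 3.1000, 2.3000)

F = (-0.7000, 3.1000, 2.3000)
τ = (-0.1500, -0.1200, 0.0100)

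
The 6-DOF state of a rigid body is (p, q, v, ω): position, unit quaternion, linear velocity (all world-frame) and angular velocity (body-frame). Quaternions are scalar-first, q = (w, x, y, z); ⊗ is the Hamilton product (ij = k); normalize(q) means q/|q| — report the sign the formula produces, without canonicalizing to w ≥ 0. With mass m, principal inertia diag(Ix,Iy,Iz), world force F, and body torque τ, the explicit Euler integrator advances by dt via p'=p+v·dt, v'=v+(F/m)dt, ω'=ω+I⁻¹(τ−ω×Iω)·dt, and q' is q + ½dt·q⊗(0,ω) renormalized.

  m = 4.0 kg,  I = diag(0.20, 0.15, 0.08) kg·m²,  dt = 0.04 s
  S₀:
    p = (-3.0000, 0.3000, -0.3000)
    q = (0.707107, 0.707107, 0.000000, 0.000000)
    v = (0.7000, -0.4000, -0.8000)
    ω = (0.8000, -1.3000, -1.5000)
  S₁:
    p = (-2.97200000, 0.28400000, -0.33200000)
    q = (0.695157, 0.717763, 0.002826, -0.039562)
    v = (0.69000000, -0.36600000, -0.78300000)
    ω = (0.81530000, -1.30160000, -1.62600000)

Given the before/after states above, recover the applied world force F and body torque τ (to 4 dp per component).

F = (-1.0000, 3.4000, 1.7000)
τ = (-0.0600, -0.1500, -0.2000)

v₁ − v₀ = (-0.01000000, 0.03400000, 0.01700000)
applied force F = (-1.0000, 3.4000, 1.7000)
ω₁ − ω₀ = (0.01530000, -0.00160000, -0.12600000)
ω₀×(Iω₀) = (-0.1365, -0.1440, 0.0520)
I·α + gyro = (-0.0600, -0.1500, -0.2000)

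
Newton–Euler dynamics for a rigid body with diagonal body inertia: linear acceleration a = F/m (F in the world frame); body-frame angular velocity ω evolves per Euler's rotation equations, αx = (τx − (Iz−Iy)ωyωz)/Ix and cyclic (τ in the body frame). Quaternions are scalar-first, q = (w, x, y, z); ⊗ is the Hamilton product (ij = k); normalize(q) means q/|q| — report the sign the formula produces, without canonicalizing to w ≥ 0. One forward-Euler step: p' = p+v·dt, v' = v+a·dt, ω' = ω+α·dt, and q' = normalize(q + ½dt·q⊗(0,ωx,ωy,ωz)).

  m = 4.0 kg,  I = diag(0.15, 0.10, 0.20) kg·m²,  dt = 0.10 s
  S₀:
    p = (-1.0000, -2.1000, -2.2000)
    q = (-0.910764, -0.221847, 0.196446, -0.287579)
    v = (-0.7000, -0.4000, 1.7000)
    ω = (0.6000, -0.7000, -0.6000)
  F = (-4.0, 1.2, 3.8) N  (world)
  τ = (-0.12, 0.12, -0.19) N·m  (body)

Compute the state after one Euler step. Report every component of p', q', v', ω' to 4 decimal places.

p' = (-1.0700, -2.1400, -2.0300)
q' = (-0.9045, -0.2647, 0.2127, -0.2580)
v' = (-0.8000, -0.3700, 1.7950)
ω' = (0.4920, -0.5980, -0.7055)

(τ − ω×Iω)/I = (-1.0800, 1.0200, -1.0550)
new body rate ω' = (0.4920, -0.5980, -0.7055)
q⊗(0,ω) = (0.0980730, -0.8656313, 0.3318792, 0.5838837)
q' = normalize(q + ½dt·q⊗(0,ω)) = (-0.9045, -0.2647, 0.2127, -0.2580)
linear accel F/m = (-1.0000, 0.3000, 0.9500)
new position p' = (-1.0700, -2.1400, -2.0300)
v + (F/m)dt = (-0.8000, -0.3700, 1.7950)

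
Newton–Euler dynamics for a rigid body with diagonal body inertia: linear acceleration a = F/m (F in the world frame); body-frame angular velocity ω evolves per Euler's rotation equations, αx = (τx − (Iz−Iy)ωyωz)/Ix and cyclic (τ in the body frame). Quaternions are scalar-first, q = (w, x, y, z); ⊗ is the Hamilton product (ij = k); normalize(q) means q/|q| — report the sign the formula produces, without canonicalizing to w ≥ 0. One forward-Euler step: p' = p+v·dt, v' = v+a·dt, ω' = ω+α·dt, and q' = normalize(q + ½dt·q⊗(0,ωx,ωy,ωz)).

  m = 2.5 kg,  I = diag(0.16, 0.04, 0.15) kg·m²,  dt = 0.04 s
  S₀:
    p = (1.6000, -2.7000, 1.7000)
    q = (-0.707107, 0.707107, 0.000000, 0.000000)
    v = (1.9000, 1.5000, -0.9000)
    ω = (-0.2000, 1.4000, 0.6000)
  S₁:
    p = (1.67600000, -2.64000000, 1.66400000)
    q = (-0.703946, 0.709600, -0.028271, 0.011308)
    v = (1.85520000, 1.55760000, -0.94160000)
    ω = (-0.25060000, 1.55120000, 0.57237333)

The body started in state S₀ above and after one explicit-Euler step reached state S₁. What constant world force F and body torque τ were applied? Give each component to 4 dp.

v₁ − v₀ = (-0.04480000, 0.05760000, -0.04160000)
m·(v₁−v₀)/dt = (-2.8000, 3.6000, -2.6000)
Δω = ω₁−ω₀ = (-0.05060000, 0.15120000, -0.02762667)
applied torque τ = (-0.1100, 0.1500, -0.0700)

F = (-2.8000, 3.6000, -2.6000)
τ = (-0.1100, 0.1500, -0.0700)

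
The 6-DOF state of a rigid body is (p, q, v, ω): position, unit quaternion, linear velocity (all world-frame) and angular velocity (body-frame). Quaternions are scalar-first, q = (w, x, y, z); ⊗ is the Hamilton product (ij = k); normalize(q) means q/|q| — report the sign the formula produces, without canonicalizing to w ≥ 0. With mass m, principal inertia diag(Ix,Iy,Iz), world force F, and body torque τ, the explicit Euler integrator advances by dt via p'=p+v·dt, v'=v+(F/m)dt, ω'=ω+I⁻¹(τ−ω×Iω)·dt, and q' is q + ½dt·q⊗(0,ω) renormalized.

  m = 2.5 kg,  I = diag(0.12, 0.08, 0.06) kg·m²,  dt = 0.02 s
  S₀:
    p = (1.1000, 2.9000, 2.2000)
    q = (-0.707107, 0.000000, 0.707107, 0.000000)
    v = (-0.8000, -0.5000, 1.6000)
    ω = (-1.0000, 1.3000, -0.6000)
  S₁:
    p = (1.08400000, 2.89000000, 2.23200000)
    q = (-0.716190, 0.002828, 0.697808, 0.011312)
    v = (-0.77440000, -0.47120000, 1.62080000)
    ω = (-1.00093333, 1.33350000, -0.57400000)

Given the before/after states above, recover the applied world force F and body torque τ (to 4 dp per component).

F = (3.2000, 3.6000, 2.6000)
τ = (0.0100, 0.1700, 0.1300)

ω₁ − ω₀ = (-0.00093333, 0.03350000, 0.02600000)
applied torque τ = (0.0100, 0.1700, 0.1300)
velocity change Δv = (0.02560000, 0.02880000, 0.02080000)
F = m·Δv/dt = (3.2000, 3.6000, 2.6000)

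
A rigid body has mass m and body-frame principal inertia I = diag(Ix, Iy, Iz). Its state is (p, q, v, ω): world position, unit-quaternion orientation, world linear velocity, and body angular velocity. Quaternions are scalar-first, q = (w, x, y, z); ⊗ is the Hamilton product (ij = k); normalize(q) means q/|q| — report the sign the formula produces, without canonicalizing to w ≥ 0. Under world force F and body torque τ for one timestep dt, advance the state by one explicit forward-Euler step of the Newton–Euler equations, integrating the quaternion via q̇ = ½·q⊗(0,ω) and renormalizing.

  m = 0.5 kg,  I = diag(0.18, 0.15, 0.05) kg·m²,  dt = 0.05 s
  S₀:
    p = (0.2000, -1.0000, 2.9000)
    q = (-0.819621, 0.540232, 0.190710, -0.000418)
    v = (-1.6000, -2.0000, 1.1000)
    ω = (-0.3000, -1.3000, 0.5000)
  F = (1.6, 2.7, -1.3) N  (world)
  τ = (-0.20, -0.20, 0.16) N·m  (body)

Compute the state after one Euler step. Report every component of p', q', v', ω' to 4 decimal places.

precession coupling ω×(Iω) = (0.0650, -0.0195, -0.0117)
(τ − ω×Iω)/I = (-1.4722, -1.2033, 3.4340)
ω' = ω + α·dt = (-0.3736, -1.3602, 0.6717)
Hamilton product q⊗(0,ω) = (0.4102016, 0.3406979, 0.7955167, -1.0548991)
q' = normalize(q + ½dt·q⊗(0,ω)) = (-0.8089, 0.5484, 0.2105, -0.0268)
new position p' = (0.1200, -1.1000, 2.9550)
v + (F/m)dt = (-1.4400, -1.7300, 0.9700)

p' = (0.1200, -1.1000, 2.9550)
q' = (-0.8089, 0.5484, 0.2105, -0.0268)
v' = (-1.4400, -1.7300, 0.9700)
ω' = (-0.3736, -1.3602, 0.6717)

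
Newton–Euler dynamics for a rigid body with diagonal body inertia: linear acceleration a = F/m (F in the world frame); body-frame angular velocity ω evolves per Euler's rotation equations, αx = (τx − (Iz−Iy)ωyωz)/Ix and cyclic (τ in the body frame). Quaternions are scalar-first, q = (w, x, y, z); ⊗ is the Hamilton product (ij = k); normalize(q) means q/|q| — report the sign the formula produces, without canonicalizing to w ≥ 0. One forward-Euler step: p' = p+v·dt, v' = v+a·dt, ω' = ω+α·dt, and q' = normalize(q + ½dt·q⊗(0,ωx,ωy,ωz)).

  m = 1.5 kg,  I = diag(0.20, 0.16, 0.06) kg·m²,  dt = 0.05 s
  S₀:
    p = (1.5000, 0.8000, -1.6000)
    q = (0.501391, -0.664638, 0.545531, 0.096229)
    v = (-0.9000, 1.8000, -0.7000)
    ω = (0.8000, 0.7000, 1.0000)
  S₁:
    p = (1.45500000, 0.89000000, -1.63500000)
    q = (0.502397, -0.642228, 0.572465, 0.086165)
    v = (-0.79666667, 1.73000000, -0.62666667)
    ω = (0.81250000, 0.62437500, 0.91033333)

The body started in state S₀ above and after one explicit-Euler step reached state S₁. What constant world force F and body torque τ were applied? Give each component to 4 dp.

Δv = v₁−v₀ = (0.10333333, -0.07000000, 0.07333333)
F = m·Δv/dt = (3.1000, -2.1000, 2.2000)
Δω = ω₁−ω₀ = (0.01250000, -0.07562500, -0.08966667)
τ = I·(Δω/dt) + ω₀×(Iω₀) = (-0.0200, -0.1300, -0.1300)

F = (3.1000, -2.1000, 2.2000)
τ = (-0.0200, -0.1300, -0.1300)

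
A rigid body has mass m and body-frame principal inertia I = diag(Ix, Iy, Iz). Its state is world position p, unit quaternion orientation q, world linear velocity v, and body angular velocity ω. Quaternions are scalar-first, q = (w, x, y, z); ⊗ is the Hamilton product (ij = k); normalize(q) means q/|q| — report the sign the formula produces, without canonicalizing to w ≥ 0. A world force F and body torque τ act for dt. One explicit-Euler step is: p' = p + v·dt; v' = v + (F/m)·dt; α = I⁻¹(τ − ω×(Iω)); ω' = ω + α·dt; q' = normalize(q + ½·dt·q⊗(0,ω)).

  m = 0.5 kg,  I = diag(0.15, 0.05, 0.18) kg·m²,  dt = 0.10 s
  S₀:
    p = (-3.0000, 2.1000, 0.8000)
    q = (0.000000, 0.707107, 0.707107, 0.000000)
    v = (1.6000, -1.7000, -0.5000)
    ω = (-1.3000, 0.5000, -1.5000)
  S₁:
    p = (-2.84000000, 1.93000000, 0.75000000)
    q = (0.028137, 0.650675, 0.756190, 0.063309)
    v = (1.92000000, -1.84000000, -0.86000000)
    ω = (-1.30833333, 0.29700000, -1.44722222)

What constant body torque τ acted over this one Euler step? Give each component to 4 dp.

ω₁ − ω₀ = (-0.00833333, -0.20300000, 0.05277778)
τ = I·(Δω/dt) + ω₀×(Iω₀) = (-0.1100, -0.1600, 0.1600)

τ = (-0.1100, -0.1600, 0.1600)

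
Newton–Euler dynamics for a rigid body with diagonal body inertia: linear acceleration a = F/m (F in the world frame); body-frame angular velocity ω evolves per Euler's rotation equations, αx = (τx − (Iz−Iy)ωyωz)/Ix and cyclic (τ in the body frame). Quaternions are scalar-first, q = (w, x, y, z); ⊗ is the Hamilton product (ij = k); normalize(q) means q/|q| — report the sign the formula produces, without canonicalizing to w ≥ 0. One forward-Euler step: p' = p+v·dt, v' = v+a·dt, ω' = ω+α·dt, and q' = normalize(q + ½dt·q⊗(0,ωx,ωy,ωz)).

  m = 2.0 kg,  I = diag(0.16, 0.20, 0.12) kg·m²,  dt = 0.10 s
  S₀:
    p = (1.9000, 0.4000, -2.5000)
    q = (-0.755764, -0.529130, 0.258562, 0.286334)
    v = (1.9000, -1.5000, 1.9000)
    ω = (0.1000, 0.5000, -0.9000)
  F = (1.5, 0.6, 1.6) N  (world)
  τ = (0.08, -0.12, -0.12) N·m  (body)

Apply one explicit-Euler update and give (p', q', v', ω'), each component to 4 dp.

p' = (2.0900, 0.2500, -2.3100)
q' = (-0.7457, -0.5510, 0.2170, 0.3054)
v' = (1.9750, -1.4700, 1.9800)
ω' = (0.1275, 0.4418, -1.0017)

new position p' = (2.0900, 0.2500, -2.3100)
v + (F/m)dt = (1.9750, -1.4700, 1.9800)
gyro term ω×Iω = (0.0360, -0.0036, 0.0020)
angular accel α = (0.2750, -0.5820, -1.0167)
ω + α·dt = (0.1275, 0.4418, -1.0017)
2q̇ = q⊗(0,ω) = (0.1813326, -0.4514492, -0.8254656, 0.3897664)
updated quaternion q' = (-0.7457, -0.5510, 0.2170, 0.3054)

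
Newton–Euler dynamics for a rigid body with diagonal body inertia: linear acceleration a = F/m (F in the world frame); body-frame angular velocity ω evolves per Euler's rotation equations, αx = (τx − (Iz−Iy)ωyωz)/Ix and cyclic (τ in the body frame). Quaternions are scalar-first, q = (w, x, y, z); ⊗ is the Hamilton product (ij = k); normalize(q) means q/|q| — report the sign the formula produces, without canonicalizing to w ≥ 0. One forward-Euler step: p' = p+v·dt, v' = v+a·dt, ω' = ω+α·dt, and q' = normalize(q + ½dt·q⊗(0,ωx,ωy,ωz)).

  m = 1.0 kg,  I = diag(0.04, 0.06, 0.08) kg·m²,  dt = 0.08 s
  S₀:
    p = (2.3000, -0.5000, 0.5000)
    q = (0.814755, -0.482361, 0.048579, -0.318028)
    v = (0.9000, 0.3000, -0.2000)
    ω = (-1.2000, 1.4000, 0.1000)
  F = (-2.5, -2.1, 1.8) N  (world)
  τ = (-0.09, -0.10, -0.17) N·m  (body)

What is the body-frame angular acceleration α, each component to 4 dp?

α = (-2.3200, -1.7467, -1.7050)

ω×(Iω) gyroscopic = (0.0028, 0.0048, -0.0336)
angular accel α = (-2.3200, -1.7467, -1.7050)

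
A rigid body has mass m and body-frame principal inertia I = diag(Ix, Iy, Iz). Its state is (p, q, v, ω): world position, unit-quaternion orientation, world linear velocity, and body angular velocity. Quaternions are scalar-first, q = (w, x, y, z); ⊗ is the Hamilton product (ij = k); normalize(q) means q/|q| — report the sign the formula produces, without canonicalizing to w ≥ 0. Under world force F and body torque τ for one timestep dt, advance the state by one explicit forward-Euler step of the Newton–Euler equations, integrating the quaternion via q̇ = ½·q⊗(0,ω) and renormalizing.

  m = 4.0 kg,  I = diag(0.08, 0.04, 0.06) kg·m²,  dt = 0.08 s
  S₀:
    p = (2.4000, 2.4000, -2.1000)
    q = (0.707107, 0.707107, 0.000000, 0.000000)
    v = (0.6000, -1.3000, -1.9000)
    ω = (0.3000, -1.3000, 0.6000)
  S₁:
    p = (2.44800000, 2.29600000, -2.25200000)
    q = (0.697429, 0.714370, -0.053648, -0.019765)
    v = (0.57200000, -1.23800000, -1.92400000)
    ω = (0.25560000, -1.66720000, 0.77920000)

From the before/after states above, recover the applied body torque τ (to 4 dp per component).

τ = (-0.0600, -0.1800, 0.1500)

Δω = ω₁−ω₀ = (-0.04440000, -0.36720000, 0.17920000)
precession coupling = (-0.0156, 0.0036, 0.0156)
I·α + gyro = (-0.0600, -0.1800, 0.1500)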